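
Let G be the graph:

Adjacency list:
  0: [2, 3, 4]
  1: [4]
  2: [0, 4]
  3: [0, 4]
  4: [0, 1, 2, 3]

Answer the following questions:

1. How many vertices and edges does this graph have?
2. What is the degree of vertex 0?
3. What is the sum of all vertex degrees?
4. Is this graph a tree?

Count: 5 vertices, 6 edges.
Vertex 0 has neighbors [2, 3, 4], degree = 3.
Handshaking lemma: 2 * 6 = 12.
A tree on 5 vertices has 4 edges. This graph has 6 edges (2 extra). Not a tree.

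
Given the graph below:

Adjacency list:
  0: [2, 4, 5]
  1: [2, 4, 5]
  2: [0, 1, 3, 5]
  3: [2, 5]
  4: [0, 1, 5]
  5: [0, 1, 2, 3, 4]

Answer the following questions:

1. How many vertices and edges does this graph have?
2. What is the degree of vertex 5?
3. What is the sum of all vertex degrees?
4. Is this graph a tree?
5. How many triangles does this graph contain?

Count: 6 vertices, 10 edges.
Vertex 5 has neighbors [0, 1, 2, 3, 4], degree = 5.
Handshaking lemma: 2 * 10 = 20.
A tree on 6 vertices has 5 edges. This graph has 10 edges (5 extra). Not a tree.
Number of triangles = 5.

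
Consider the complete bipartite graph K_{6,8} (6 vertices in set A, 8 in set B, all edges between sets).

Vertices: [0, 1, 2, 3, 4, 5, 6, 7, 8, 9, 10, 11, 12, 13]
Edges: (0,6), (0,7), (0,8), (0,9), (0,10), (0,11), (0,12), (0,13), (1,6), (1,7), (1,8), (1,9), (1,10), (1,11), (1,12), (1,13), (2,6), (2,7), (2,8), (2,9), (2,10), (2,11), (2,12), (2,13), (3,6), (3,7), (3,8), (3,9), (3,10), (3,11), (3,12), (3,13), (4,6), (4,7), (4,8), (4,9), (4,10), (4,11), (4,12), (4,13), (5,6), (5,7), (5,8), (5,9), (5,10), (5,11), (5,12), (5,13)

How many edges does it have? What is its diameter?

K_{6,8} has 6 * 8 = 48 edges.
Any vertex reaches any opposite-side vertex in 1 step; same-side vertices reach in 2 steps via any opposite-side vertex.
Diameter = 2.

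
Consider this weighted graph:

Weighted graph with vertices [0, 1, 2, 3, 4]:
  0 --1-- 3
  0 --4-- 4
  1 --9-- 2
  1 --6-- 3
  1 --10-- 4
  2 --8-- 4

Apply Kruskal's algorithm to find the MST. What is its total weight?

Applying Kruskal's algorithm (sort edges by weight, add if no cycle):
  Add (0,3) w=1
  Add (0,4) w=4
  Add (1,3) w=6
  Add (2,4) w=8
  Skip (1,2) w=9 (creates cycle)
  Skip (1,4) w=10 (creates cycle)
MST weight = 19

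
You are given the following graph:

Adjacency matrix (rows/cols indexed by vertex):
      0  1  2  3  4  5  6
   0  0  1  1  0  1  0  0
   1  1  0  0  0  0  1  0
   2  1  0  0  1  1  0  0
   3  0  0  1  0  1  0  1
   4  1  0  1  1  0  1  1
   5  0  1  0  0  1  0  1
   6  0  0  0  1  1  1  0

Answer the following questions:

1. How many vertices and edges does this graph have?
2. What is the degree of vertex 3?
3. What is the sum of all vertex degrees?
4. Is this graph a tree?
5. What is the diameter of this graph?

Count: 7 vertices, 11 edges.
Vertex 3 has neighbors [2, 4, 6], degree = 3.
Handshaking lemma: 2 * 11 = 22.
A tree on 7 vertices has 6 edges. This graph has 11 edges (5 extra). Not a tree.
Diameter (longest shortest path) = 3.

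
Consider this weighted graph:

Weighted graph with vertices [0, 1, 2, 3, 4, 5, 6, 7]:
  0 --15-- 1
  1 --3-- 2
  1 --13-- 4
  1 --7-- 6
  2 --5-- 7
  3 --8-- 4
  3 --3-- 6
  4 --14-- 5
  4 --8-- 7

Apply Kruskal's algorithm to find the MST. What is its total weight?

Applying Kruskal's algorithm (sort edges by weight, add if no cycle):
  Add (1,2) w=3
  Add (3,6) w=3
  Add (2,7) w=5
  Add (1,6) w=7
  Add (3,4) w=8
  Skip (4,7) w=8 (creates cycle)
  Skip (1,4) w=13 (creates cycle)
  Add (4,5) w=14
  Add (0,1) w=15
MST weight = 55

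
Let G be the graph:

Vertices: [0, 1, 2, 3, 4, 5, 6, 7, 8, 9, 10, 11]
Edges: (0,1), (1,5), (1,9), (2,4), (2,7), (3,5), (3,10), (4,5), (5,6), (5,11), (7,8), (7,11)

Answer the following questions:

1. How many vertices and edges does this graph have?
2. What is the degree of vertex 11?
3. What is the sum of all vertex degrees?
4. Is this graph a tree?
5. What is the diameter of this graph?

Count: 12 vertices, 12 edges.
Vertex 11 has neighbors [5, 7], degree = 2.
Handshaking lemma: 2 * 12 = 24.
A tree on 12 vertices has 11 edges. This graph has 12 edges (1 extra). Not a tree.
Diameter (longest shortest path) = 5.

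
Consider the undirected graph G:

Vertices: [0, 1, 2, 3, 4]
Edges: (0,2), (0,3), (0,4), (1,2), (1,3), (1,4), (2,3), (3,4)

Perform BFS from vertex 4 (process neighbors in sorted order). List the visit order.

BFS from vertex 4 (neighbors processed in ascending order):
Visit order: 4, 0, 1, 3, 2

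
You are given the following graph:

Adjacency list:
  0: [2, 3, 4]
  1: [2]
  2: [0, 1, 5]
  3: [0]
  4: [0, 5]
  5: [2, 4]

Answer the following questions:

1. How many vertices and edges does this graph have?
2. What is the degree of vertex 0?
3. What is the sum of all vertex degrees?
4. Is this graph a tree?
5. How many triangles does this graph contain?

Count: 6 vertices, 6 edges.
Vertex 0 has neighbors [2, 3, 4], degree = 3.
Handshaking lemma: 2 * 6 = 12.
A tree on 6 vertices has 5 edges. This graph has 6 edges (1 extra). Not a tree.
Number of triangles = 0.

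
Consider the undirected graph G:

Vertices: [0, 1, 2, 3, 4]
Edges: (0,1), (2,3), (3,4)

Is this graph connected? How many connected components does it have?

Checking connectivity: the graph has 2 connected component(s).
Components: [[0, 1], [2, 3, 4]]. The graph is NOT connected.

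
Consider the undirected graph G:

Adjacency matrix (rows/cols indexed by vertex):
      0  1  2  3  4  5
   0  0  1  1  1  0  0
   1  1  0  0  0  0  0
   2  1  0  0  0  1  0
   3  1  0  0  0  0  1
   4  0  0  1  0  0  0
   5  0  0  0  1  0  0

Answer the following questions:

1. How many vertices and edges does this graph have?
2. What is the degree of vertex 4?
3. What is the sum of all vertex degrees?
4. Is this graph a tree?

Count: 6 vertices, 5 edges.
Vertex 4 has neighbors [2], degree = 1.
Handshaking lemma: 2 * 5 = 10.
A graph is a tree iff it is connected and has exactly n-1 edges. This graph is connected (all 6 vertices in one component) and has 6-1 = 5 edges. It is a tree.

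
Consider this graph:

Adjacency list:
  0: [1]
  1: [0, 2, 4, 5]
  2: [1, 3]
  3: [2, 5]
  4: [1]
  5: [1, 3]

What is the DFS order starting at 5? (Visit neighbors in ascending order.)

DFS from vertex 5 (neighbors processed in ascending order):
Visit order: 5, 1, 0, 2, 3, 4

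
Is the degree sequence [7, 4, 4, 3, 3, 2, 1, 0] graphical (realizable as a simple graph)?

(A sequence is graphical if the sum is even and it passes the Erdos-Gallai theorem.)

Sum of degrees = 24. Sum is even but fails Erdos-Gallai. The sequence is NOT graphical.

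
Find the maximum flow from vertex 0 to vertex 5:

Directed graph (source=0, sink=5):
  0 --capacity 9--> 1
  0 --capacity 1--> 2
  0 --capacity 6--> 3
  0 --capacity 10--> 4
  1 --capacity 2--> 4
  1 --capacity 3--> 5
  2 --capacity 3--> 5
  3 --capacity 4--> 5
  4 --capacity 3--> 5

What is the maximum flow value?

Computing max flow:
  Flow on (0->1): 5/9
  Flow on (0->2): 1/1
  Flow on (0->3): 4/6
  Flow on (0->4): 1/10
  Flow on (1->4): 2/2
  Flow on (1->5): 3/3
  Flow on (2->5): 1/3
  Flow on (3->5): 4/4
  Flow on (4->5): 3/3
Maximum flow = 11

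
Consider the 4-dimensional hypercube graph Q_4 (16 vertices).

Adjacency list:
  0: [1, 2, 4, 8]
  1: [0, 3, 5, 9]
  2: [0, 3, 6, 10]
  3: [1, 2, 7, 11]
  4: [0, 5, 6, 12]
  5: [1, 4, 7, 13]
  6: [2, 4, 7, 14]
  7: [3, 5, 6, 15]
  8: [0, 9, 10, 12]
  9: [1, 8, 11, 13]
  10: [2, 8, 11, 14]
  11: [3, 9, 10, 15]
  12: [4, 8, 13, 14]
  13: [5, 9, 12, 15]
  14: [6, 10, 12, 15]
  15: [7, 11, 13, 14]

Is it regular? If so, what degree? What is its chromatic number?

In Q_4, every vertex has exactly 4 neighbors (flip one of 4 bits), so it is 4-regular.
Q_4 is bipartite (partition by bit-parity), so chromatic number = 2.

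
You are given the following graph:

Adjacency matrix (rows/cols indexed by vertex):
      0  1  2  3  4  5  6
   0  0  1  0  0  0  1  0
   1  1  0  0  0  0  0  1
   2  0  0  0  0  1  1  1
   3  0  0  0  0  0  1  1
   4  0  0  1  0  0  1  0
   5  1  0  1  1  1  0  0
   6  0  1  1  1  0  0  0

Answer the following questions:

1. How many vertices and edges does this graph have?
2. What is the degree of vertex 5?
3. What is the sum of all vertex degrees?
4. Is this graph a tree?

Count: 7 vertices, 9 edges.
Vertex 5 has neighbors [0, 2, 3, 4], degree = 4.
Handshaking lemma: 2 * 9 = 18.
A tree on 7 vertices has 6 edges. This graph has 9 edges (3 extra). Not a tree.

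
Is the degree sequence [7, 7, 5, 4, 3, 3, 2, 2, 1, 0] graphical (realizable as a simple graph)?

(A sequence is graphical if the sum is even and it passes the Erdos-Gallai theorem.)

Sum of degrees = 34. Sum is even and passes Erdos-Gallai. The sequence IS graphical.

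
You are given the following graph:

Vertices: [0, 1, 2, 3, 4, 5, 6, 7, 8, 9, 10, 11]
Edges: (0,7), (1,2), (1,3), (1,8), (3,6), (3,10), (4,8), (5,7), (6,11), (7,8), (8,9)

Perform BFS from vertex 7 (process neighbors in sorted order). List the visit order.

BFS from vertex 7 (neighbors processed in ascending order):
Visit order: 7, 0, 5, 8, 1, 4, 9, 2, 3, 6, 10, 11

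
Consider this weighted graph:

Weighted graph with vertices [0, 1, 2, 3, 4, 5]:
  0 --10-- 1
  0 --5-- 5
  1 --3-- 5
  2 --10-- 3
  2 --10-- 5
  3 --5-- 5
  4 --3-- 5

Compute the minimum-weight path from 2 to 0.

Using Dijkstra's algorithm from vertex 2:
Shortest path: 2 -> 5 -> 0
Total weight: 10 + 5 = 15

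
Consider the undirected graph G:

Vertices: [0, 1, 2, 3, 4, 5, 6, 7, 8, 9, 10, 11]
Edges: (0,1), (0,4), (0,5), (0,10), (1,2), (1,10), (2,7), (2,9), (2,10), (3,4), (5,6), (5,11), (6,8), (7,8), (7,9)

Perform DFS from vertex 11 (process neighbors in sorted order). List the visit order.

DFS from vertex 11 (neighbors processed in ascending order):
Visit order: 11, 5, 0, 1, 2, 7, 8, 6, 9, 10, 4, 3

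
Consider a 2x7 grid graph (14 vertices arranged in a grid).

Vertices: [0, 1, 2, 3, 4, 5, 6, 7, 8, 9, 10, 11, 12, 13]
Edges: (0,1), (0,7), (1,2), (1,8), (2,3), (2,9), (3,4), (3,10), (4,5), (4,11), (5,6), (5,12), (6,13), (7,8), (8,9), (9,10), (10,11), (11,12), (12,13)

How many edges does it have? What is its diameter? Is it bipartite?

A 2x7 grid has 7 vertical edges and 12 horizontal edges.
Total edges = 7 + 12 = 19.
Diameter = (2-1) + (7-1) = 7 (corner to opposite corner).
Grid graphs are bipartite (checkerboard coloring).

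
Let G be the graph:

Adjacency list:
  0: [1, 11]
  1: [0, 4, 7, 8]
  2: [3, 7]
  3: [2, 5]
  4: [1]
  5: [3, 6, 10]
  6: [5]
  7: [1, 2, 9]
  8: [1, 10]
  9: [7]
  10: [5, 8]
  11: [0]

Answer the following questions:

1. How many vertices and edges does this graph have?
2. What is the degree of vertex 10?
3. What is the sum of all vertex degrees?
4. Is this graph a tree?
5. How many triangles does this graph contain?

Count: 12 vertices, 12 edges.
Vertex 10 has neighbors [5, 8], degree = 2.
Handshaking lemma: 2 * 12 = 24.
A tree on 12 vertices has 11 edges. This graph has 12 edges (1 extra). Not a tree.
Number of triangles = 0.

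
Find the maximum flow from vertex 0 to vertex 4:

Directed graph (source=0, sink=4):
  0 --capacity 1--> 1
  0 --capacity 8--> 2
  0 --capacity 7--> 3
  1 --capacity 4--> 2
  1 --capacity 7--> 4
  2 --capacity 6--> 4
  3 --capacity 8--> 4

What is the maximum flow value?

Computing max flow:
  Flow on (0->1): 1/1
  Flow on (0->2): 6/8
  Flow on (0->3): 7/7
  Flow on (1->4): 1/7
  Flow on (2->4): 6/6
  Flow on (3->4): 7/8
Maximum flow = 14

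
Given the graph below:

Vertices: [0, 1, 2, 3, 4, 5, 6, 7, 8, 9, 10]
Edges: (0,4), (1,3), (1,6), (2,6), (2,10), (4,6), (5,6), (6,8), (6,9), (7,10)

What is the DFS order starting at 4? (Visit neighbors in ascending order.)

DFS from vertex 4 (neighbors processed in ascending order):
Visit order: 4, 0, 6, 1, 3, 2, 10, 7, 5, 8, 9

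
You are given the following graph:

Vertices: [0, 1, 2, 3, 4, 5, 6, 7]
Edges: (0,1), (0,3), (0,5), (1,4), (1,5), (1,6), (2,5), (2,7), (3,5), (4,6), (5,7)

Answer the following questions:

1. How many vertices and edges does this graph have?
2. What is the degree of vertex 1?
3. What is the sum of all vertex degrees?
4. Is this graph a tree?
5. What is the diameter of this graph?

Count: 8 vertices, 11 edges.
Vertex 1 has neighbors [0, 4, 5, 6], degree = 4.
Handshaking lemma: 2 * 11 = 22.
A tree on 8 vertices has 7 edges. This graph has 11 edges (4 extra). Not a tree.
Diameter (longest shortest path) = 3.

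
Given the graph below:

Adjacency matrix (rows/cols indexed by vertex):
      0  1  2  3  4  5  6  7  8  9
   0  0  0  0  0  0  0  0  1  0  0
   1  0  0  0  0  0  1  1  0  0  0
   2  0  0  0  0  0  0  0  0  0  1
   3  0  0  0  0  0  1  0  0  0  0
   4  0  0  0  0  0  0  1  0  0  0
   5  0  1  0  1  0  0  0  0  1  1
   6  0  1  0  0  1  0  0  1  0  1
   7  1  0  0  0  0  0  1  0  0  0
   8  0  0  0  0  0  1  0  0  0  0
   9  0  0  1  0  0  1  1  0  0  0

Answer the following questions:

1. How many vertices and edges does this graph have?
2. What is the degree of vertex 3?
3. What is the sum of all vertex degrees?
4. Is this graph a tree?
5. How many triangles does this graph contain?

Count: 10 vertices, 10 edges.
Vertex 3 has neighbors [5], degree = 1.
Handshaking lemma: 2 * 10 = 20.
A tree on 10 vertices has 9 edges. This graph has 10 edges (1 extra). Not a tree.
Number of triangles = 0.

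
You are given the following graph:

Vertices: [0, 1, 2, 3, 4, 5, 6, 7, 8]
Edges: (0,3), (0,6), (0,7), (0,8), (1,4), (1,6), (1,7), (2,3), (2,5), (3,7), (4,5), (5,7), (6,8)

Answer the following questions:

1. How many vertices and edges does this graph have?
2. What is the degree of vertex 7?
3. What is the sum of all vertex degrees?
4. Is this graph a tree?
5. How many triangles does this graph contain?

Count: 9 vertices, 13 edges.
Vertex 7 has neighbors [0, 1, 3, 5], degree = 4.
Handshaking lemma: 2 * 13 = 26.
A tree on 9 vertices has 8 edges. This graph has 13 edges (5 extra). Not a tree.
Number of triangles = 2.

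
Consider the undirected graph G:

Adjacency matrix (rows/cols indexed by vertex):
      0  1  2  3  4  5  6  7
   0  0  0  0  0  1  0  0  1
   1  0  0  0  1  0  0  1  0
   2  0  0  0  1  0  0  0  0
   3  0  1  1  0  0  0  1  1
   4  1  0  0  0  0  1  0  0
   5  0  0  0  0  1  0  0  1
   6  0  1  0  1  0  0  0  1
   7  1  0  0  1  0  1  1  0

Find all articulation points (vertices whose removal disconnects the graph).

An articulation point is a vertex whose removal disconnects the graph.
Articulation points: [3, 7]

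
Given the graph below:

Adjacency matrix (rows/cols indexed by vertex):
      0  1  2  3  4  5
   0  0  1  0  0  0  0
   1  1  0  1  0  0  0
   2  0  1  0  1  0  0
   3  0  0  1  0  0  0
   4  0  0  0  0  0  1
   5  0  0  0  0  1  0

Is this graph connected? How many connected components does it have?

Checking connectivity: the graph has 2 connected component(s).
Components: [[0, 1, 2, 3], [4, 5]]. The graph is NOT connected.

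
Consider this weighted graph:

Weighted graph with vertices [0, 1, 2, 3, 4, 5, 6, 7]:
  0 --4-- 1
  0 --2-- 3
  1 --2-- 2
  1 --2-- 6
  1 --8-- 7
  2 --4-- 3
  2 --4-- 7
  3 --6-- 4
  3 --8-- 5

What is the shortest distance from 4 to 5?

Using Dijkstra's algorithm from vertex 4:
Shortest path: 4 -> 3 -> 5
Total weight: 6 + 8 = 14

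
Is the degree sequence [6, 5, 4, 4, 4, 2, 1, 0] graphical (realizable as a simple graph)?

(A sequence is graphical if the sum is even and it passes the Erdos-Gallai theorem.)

Sum of degrees = 26. Sum is even and passes Erdos-Gallai. The sequence IS graphical.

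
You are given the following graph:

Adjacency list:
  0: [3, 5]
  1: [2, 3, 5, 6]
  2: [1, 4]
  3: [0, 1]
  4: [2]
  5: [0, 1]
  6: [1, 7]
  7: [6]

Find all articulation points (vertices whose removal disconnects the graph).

An articulation point is a vertex whose removal disconnects the graph.
Articulation points: [1, 2, 6]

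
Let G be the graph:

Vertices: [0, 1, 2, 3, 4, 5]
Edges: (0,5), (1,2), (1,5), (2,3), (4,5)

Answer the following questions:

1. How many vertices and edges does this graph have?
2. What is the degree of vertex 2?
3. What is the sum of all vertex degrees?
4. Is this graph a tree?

Count: 6 vertices, 5 edges.
Vertex 2 has neighbors [1, 3], degree = 2.
Handshaking lemma: 2 * 5 = 10.
A graph is a tree iff it is connected and has exactly n-1 edges. This graph is connected (all 6 vertices in one component) and has 6-1 = 5 edges. It is a tree.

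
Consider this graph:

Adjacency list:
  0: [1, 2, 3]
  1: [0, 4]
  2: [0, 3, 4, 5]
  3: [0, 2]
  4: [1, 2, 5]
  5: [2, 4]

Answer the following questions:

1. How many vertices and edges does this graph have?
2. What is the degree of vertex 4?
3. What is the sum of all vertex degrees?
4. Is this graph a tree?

Count: 6 vertices, 8 edges.
Vertex 4 has neighbors [1, 2, 5], degree = 3.
Handshaking lemma: 2 * 8 = 16.
A tree on 6 vertices has 5 edges. This graph has 8 edges (3 extra). Not a tree.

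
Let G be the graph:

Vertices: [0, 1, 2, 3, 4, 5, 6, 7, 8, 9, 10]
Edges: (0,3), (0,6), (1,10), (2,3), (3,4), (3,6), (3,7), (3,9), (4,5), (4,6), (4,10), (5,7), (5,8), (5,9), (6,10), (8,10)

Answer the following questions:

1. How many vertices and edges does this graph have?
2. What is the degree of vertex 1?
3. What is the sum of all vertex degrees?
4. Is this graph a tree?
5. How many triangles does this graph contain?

Count: 11 vertices, 16 edges.
Vertex 1 has neighbors [10], degree = 1.
Handshaking lemma: 2 * 16 = 32.
A tree on 11 vertices has 10 edges. This graph has 16 edges (6 extra). Not a tree.
Number of triangles = 3.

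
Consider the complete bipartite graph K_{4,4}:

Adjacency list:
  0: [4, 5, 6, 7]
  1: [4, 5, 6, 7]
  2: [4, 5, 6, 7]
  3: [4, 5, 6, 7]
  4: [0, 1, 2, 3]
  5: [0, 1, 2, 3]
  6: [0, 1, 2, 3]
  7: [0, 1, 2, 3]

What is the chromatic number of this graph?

K_{4,4} is bipartite: vertices split into two independent sets of size 4 and 4.
Color one set 0, the other 1. No adjacent vertices share a color.
Chromatic number = 2.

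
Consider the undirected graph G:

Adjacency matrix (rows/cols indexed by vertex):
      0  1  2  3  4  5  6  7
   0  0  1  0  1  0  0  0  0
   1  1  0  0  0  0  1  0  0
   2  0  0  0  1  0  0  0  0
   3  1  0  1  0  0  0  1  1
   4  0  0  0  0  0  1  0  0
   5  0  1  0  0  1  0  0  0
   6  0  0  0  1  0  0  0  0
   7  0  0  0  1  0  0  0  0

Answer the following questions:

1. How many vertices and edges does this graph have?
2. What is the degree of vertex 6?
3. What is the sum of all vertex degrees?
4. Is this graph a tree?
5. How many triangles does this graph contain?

Count: 8 vertices, 7 edges.
Vertex 6 has neighbors [3], degree = 1.
Handshaking lemma: 2 * 7 = 14.
A graph is a tree iff it is connected and has exactly n-1 edges. This graph is connected (all 8 vertices in one component) and has 8-1 = 7 edges. It is a tree.
Number of triangles = 0.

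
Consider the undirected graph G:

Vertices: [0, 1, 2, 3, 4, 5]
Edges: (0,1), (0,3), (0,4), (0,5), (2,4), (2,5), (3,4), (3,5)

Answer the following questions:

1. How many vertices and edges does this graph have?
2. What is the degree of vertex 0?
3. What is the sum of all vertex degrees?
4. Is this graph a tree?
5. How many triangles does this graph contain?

Count: 6 vertices, 8 edges.
Vertex 0 has neighbors [1, 3, 4, 5], degree = 4.
Handshaking lemma: 2 * 8 = 16.
A tree on 6 vertices has 5 edges. This graph has 8 edges (3 extra). Not a tree.
Number of triangles = 2.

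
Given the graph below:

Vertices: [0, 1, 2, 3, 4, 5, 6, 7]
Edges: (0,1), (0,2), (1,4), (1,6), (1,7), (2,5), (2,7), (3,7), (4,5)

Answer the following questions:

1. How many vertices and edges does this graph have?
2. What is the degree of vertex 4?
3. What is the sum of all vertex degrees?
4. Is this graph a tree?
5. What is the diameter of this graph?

Count: 8 vertices, 9 edges.
Vertex 4 has neighbors [1, 5], degree = 2.
Handshaking lemma: 2 * 9 = 18.
A tree on 8 vertices has 7 edges. This graph has 9 edges (2 extra). Not a tree.
Diameter (longest shortest path) = 3.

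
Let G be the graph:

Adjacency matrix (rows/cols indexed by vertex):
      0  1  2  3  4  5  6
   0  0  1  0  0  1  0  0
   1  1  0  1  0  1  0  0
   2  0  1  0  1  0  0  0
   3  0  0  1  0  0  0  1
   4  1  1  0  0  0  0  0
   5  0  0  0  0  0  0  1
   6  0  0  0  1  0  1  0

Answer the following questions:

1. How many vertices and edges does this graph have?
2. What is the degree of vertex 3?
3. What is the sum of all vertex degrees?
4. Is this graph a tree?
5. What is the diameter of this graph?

Count: 7 vertices, 7 edges.
Vertex 3 has neighbors [2, 6], degree = 2.
Handshaking lemma: 2 * 7 = 14.
A tree on 7 vertices has 6 edges. This graph has 7 edges (1 extra). Not a tree.
Diameter (longest shortest path) = 5.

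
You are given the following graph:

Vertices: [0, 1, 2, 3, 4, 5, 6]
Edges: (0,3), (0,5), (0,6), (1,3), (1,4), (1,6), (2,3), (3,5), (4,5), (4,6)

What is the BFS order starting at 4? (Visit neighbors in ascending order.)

BFS from vertex 4 (neighbors processed in ascending order):
Visit order: 4, 1, 5, 6, 3, 0, 2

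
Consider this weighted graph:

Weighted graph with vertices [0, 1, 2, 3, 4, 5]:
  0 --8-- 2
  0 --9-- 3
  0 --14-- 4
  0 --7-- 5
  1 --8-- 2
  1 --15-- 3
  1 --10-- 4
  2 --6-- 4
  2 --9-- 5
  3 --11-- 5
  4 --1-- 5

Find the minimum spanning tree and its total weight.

Applying Kruskal's algorithm (sort edges by weight, add if no cycle):
  Add (4,5) w=1
  Add (2,4) w=6
  Add (0,5) w=7
  Skip (0,2) w=8 (creates cycle)
  Add (1,2) w=8
  Add (0,3) w=9
  Skip (2,5) w=9 (creates cycle)
  Skip (1,4) w=10 (creates cycle)
  Skip (3,5) w=11 (creates cycle)
  Skip (0,4) w=14 (creates cycle)
  Skip (1,3) w=15 (creates cycle)
MST weight = 31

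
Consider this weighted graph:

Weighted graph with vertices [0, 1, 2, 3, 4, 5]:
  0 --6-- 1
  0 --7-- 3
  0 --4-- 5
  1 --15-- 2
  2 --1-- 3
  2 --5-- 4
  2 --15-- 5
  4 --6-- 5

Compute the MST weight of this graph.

Applying Kruskal's algorithm (sort edges by weight, add if no cycle):
  Add (2,3) w=1
  Add (0,5) w=4
  Add (2,4) w=5
  Add (0,1) w=6
  Add (4,5) w=6
  Skip (0,3) w=7 (creates cycle)
  Skip (1,2) w=15 (creates cycle)
  Skip (2,5) w=15 (creates cycle)
MST weight = 22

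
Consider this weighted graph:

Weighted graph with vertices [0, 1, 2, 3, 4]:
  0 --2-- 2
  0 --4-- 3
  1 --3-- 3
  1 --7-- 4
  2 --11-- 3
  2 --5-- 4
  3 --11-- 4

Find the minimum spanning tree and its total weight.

Applying Kruskal's algorithm (sort edges by weight, add if no cycle):
  Add (0,2) w=2
  Add (1,3) w=3
  Add (0,3) w=4
  Add (2,4) w=5
  Skip (1,4) w=7 (creates cycle)
  Skip (2,3) w=11 (creates cycle)
  Skip (3,4) w=11 (creates cycle)
MST weight = 14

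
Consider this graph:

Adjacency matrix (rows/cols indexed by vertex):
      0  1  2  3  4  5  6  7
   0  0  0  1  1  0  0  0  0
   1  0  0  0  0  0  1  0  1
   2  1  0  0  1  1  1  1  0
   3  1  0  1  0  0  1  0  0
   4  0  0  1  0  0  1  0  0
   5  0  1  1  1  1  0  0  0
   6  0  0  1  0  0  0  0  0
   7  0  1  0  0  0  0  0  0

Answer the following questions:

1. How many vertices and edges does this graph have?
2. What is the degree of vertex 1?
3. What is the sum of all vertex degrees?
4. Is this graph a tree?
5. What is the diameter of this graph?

Count: 8 vertices, 10 edges.
Vertex 1 has neighbors [5, 7], degree = 2.
Handshaking lemma: 2 * 10 = 20.
A tree on 8 vertices has 7 edges. This graph has 10 edges (3 extra). Not a tree.
Diameter (longest shortest path) = 4.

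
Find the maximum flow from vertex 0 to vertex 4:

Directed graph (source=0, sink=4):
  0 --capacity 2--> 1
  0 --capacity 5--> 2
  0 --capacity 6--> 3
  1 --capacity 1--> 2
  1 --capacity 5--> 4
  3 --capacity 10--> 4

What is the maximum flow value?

Computing max flow:
  Flow on (0->1): 2/2
  Flow on (0->3): 6/6
  Flow on (1->4): 2/5
  Flow on (3->4): 6/10
Maximum flow = 8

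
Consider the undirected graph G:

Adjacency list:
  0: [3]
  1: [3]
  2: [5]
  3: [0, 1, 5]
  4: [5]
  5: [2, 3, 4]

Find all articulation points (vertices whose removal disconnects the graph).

An articulation point is a vertex whose removal disconnects the graph.
Articulation points: [3, 5]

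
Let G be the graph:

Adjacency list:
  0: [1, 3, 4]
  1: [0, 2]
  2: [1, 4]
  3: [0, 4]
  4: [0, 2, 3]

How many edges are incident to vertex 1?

Vertex 1 has neighbors [0, 2], so deg(1) = 2.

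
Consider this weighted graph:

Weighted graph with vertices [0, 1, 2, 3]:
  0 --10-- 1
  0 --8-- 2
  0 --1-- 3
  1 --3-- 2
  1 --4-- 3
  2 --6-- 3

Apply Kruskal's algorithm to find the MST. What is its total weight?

Applying Kruskal's algorithm (sort edges by weight, add if no cycle):
  Add (0,3) w=1
  Add (1,2) w=3
  Add (1,3) w=4
  Skip (2,3) w=6 (creates cycle)
  Skip (0,2) w=8 (creates cycle)
  Skip (0,1) w=10 (creates cycle)
MST weight = 8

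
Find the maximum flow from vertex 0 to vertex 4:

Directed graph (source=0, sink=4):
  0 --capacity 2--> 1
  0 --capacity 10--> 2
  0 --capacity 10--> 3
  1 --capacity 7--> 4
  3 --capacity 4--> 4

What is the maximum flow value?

Computing max flow:
  Flow on (0->1): 2/2
  Flow on (0->3): 4/10
  Flow on (1->4): 2/7
  Flow on (3->4): 4/4
Maximum flow = 6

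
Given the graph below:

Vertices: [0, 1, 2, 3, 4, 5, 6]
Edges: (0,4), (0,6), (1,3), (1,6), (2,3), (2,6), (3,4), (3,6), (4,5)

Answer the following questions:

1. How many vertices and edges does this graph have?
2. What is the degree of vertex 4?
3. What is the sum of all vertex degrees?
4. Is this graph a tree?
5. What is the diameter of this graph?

Count: 7 vertices, 9 edges.
Vertex 4 has neighbors [0, 3, 5], degree = 3.
Handshaking lemma: 2 * 9 = 18.
A tree on 7 vertices has 6 edges. This graph has 9 edges (3 extra). Not a tree.
Diameter (longest shortest path) = 3.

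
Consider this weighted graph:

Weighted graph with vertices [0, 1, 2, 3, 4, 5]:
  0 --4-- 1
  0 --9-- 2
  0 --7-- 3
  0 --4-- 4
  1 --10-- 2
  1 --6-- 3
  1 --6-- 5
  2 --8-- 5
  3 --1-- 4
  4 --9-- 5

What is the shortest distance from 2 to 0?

Using Dijkstra's algorithm from vertex 2:
Shortest path: 2 -> 0
Total weight: 9 = 9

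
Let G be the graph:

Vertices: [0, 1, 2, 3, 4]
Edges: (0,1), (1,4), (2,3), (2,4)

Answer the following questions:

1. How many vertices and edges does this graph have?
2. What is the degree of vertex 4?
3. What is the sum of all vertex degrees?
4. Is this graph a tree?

Count: 5 vertices, 4 edges.
Vertex 4 has neighbors [1, 2], degree = 2.
Handshaking lemma: 2 * 4 = 8.
A graph is a tree iff it is connected and has exactly n-1 edges. This graph is connected (all 5 vertices in one component) and has 5-1 = 4 edges. It is a tree.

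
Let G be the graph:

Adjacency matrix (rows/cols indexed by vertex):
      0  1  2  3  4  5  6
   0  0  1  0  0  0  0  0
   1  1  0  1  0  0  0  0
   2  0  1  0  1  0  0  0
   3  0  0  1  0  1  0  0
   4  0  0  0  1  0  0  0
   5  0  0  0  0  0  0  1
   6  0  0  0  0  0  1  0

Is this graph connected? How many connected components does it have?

Checking connectivity: the graph has 2 connected component(s).
Components: [[0, 1, 2, 3, 4], [5, 6]]. The graph is NOT connected.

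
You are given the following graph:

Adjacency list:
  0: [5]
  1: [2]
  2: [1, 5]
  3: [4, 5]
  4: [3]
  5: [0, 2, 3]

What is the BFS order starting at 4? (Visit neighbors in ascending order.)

BFS from vertex 4 (neighbors processed in ascending order):
Visit order: 4, 3, 5, 0, 2, 1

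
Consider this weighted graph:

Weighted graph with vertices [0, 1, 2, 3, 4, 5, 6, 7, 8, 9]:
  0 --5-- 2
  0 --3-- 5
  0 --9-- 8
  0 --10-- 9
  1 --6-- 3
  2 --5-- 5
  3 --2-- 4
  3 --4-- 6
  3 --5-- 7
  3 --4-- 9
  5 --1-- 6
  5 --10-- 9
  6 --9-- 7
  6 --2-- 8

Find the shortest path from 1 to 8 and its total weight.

Using Dijkstra's algorithm from vertex 1:
Shortest path: 1 -> 3 -> 6 -> 8
Total weight: 6 + 4 + 2 = 12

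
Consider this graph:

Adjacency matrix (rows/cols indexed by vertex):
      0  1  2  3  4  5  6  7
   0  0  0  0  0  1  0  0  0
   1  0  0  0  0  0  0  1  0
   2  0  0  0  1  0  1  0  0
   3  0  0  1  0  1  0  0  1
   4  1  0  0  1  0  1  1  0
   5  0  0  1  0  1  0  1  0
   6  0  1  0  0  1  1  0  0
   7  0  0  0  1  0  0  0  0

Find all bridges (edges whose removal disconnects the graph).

A bridge is an edge whose removal increases the number of connected components.
Bridges found: (0,4), (1,6), (3,7)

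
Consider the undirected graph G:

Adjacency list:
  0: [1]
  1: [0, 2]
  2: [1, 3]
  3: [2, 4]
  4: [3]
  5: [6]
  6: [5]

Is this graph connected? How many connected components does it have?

Checking connectivity: the graph has 2 connected component(s).
Components: [[0, 1, 2, 3, 4], [5, 6]]. The graph is NOT connected.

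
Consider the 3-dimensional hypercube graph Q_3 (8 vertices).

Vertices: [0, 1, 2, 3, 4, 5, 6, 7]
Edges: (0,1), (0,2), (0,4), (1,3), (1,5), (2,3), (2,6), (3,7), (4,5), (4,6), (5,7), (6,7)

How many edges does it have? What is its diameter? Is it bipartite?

The 3-dimensional hypercube Q_3 has 8 vertices and each vertex has degree 3.
Total edges = 8 * 3 / 2 = 12.
Diameter = 3 (max Hamming distance between binary labels).
Hypercubes are bipartite (partition by parity of binary representation).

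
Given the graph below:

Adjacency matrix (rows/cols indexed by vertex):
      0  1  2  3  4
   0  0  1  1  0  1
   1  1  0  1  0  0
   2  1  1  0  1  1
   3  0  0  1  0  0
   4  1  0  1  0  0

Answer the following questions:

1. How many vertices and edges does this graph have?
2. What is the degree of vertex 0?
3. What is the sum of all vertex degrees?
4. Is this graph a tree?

Count: 5 vertices, 6 edges.
Vertex 0 has neighbors [1, 2, 4], degree = 3.
Handshaking lemma: 2 * 6 = 12.
A tree on 5 vertices has 4 edges. This graph has 6 edges (2 extra). Not a tree.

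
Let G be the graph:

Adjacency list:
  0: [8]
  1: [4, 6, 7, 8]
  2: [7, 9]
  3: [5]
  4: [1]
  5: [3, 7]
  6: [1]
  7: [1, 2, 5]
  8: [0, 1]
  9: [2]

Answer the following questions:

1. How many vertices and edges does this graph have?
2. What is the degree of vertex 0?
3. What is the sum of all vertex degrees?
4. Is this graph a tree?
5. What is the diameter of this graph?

Count: 10 vertices, 9 edges.
Vertex 0 has neighbors [8], degree = 1.
Handshaking lemma: 2 * 9 = 18.
A graph is a tree iff it is connected and has exactly n-1 edges. This graph is connected (all 10 vertices in one component) and has 10-1 = 9 edges. It is a tree.
Diameter (longest shortest path) = 5.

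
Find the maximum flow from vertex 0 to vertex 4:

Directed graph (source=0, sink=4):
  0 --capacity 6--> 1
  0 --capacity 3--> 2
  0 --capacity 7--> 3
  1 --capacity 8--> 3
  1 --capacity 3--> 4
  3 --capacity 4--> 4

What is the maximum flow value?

Computing max flow:
  Flow on (0->1): 3/6
  Flow on (0->3): 4/7
  Flow on (1->4): 3/3
  Flow on (3->4): 4/4
Maximum flow = 7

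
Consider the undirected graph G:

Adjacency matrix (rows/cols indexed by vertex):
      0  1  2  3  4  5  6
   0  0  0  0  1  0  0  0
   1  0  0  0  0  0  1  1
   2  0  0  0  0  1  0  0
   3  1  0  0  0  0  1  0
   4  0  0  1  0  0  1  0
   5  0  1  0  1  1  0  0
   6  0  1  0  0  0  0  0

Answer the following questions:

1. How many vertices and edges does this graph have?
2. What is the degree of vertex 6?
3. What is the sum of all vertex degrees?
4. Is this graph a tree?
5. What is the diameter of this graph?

Count: 7 vertices, 6 edges.
Vertex 6 has neighbors [1], degree = 1.
Handshaking lemma: 2 * 6 = 12.
A graph is a tree iff it is connected and has exactly n-1 edges. This graph is connected (all 7 vertices in one component) and has 7-1 = 6 edges. It is a tree.
Diameter (longest shortest path) = 4.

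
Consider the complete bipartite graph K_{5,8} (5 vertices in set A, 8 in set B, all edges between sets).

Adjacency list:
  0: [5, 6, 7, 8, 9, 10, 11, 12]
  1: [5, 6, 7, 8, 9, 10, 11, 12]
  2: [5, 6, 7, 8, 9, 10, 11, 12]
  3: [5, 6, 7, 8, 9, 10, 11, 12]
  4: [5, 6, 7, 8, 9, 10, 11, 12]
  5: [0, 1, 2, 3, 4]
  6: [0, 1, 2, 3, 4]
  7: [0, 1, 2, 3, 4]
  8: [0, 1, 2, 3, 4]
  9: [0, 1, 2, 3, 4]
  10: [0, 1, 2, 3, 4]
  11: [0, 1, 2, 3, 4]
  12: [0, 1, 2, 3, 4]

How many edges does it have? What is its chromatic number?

K_{5,8} has 5 * 8 = 40 edges.
Bipartite graphs have chromatic number 2 (color each partition differently).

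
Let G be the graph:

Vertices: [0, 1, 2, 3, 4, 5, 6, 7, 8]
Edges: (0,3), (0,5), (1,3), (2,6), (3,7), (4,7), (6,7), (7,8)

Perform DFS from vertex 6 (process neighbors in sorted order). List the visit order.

DFS from vertex 6 (neighbors processed in ascending order):
Visit order: 6, 2, 7, 3, 0, 5, 1, 4, 8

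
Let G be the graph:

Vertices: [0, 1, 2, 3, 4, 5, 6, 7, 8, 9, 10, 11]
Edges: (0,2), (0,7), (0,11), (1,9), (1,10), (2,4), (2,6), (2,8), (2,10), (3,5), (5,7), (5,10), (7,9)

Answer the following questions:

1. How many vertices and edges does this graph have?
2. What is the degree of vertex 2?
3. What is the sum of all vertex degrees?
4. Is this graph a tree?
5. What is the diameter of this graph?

Count: 12 vertices, 13 edges.
Vertex 2 has neighbors [0, 4, 6, 8, 10], degree = 5.
Handshaking lemma: 2 * 13 = 26.
A tree on 12 vertices has 11 edges. This graph has 13 edges (2 extra). Not a tree.
Diameter (longest shortest path) = 4.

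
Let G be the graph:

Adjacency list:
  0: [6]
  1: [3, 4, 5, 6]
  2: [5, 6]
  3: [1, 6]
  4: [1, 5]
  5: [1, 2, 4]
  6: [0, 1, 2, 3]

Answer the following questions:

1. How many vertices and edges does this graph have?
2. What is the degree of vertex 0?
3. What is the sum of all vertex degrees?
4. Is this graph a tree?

Count: 7 vertices, 9 edges.
Vertex 0 has neighbors [6], degree = 1.
Handshaking lemma: 2 * 9 = 18.
A tree on 7 vertices has 6 edges. This graph has 9 edges (3 extra). Not a tree.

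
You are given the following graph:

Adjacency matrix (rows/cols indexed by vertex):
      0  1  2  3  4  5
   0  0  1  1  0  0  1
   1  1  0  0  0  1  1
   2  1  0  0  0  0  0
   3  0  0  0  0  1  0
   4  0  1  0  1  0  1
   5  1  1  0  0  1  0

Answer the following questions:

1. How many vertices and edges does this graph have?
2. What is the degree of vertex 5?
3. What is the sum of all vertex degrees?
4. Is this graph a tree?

Count: 6 vertices, 7 edges.
Vertex 5 has neighbors [0, 1, 4], degree = 3.
Handshaking lemma: 2 * 7 = 14.
A tree on 6 vertices has 5 edges. This graph has 7 edges (2 extra). Not a tree.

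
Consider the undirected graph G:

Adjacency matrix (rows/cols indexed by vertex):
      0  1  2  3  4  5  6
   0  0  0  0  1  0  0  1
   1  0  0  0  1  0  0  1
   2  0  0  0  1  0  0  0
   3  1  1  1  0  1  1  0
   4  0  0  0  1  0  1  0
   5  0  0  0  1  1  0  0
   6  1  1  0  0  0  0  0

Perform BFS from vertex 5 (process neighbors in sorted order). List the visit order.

BFS from vertex 5 (neighbors processed in ascending order):
Visit order: 5, 3, 4, 0, 1, 2, 6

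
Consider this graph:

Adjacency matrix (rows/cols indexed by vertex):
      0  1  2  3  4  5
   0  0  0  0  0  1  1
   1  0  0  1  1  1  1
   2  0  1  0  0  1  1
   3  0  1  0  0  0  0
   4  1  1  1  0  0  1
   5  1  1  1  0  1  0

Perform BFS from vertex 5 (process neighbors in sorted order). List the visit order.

BFS from vertex 5 (neighbors processed in ascending order):
Visit order: 5, 0, 1, 2, 4, 3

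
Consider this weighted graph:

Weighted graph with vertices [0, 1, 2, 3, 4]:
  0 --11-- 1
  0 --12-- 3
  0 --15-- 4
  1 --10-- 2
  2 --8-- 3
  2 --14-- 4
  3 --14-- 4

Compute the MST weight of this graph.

Applying Kruskal's algorithm (sort edges by weight, add if no cycle):
  Add (2,3) w=8
  Add (1,2) w=10
  Add (0,1) w=11
  Skip (0,3) w=12 (creates cycle)
  Add (2,4) w=14
  Skip (3,4) w=14 (creates cycle)
  Skip (0,4) w=15 (creates cycle)
MST weight = 43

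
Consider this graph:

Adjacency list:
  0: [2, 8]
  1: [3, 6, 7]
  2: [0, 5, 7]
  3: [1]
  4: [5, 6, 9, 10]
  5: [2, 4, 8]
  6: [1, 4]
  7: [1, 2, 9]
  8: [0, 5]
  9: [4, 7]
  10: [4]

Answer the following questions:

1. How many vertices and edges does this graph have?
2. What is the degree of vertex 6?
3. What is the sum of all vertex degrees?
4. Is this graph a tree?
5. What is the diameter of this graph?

Count: 11 vertices, 13 edges.
Vertex 6 has neighbors [1, 4], degree = 2.
Handshaking lemma: 2 * 13 = 26.
A tree on 11 vertices has 10 edges. This graph has 13 edges (3 extra). Not a tree.
Diameter (longest shortest path) = 5.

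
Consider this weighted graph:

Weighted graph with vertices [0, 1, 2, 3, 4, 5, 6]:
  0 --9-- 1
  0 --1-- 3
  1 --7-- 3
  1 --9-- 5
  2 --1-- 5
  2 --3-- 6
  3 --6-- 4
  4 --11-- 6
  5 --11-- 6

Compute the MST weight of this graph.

Applying Kruskal's algorithm (sort edges by weight, add if no cycle):
  Add (0,3) w=1
  Add (2,5) w=1
  Add (2,6) w=3
  Add (3,4) w=6
  Add (1,3) w=7
  Skip (0,1) w=9 (creates cycle)
  Add (1,5) w=9
  Skip (4,6) w=11 (creates cycle)
  Skip (5,6) w=11 (creates cycle)
MST weight = 27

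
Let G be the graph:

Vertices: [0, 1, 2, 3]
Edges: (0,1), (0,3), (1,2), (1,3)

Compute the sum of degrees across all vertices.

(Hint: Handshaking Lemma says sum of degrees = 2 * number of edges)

Count edges: 4 edges.
By Handshaking Lemma: sum of degrees = 2 * 4 = 8.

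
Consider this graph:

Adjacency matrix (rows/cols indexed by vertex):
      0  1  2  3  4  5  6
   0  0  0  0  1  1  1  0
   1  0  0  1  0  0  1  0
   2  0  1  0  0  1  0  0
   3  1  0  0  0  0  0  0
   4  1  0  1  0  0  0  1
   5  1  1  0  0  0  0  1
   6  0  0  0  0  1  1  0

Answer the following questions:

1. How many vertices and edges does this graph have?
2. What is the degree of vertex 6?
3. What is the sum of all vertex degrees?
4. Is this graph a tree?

Count: 7 vertices, 8 edges.
Vertex 6 has neighbors [4, 5], degree = 2.
Handshaking lemma: 2 * 8 = 16.
A tree on 7 vertices has 6 edges. This graph has 8 edges (2 extra). Not a tree.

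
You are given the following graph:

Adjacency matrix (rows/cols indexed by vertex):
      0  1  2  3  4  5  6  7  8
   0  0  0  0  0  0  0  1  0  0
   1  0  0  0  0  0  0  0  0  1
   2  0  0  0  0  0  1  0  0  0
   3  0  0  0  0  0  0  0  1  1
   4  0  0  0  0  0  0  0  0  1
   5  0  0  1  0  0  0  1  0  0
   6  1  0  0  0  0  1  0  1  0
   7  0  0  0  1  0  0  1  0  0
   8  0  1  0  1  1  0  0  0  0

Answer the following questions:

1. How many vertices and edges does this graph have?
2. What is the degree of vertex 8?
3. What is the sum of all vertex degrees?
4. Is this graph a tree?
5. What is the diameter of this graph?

Count: 9 vertices, 8 edges.
Vertex 8 has neighbors [1, 3, 4], degree = 3.
Handshaking lemma: 2 * 8 = 16.
A graph is a tree iff it is connected and has exactly n-1 edges. This graph is connected (all 9 vertices in one component) and has 9-1 = 8 edges. It is a tree.
Diameter (longest shortest path) = 6.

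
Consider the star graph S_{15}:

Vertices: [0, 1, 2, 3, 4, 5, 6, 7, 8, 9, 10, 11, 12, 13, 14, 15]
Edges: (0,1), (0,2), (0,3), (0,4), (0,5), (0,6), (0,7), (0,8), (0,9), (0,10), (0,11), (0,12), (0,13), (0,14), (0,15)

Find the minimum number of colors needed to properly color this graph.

S_{15} has one hub adjacent to 15 leaves; leaves are pairwise non-adjacent.
Color the hub 0 and every leaf 1.
Chromatic number = 2.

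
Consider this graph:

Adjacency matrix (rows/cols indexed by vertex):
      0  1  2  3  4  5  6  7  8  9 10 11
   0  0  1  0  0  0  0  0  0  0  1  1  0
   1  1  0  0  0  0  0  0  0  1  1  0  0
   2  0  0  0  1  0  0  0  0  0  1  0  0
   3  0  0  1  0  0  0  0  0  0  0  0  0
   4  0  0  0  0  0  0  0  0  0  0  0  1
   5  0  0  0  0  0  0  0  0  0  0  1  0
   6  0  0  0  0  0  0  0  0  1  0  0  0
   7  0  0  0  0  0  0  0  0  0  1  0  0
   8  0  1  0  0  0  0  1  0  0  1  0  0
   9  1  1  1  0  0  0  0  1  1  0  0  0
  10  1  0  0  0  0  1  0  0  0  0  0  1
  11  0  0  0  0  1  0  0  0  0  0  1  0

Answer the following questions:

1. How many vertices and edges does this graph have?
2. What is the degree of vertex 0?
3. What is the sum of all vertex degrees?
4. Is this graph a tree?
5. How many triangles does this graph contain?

Count: 12 vertices, 13 edges.
Vertex 0 has neighbors [1, 9, 10], degree = 3.
Handshaking lemma: 2 * 13 = 26.
A tree on 12 vertices has 11 edges. This graph has 13 edges (2 extra). Not a tree.
Number of triangles = 2.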